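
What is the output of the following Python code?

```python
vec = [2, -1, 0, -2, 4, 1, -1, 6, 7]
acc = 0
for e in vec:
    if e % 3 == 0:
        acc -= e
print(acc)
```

-6

e=2: not %3==0
e=-1: not %3==0
e=0: %3==0, acc = 0-0 = 0
e=-2: not %3==0
e=4: not %3==0
e=1: not %3==0
e=-1: not %3==0
e=6: %3==0, acc = 0-6 = -6
e=7: not %3==0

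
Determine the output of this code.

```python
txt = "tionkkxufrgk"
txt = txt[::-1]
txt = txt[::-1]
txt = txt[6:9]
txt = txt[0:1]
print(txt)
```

x

reverse → 'kgrfuxkknoit'
reverse → 'tionkkxufrgk'
slice [6:9] → 'xuf'
slice [0:1] → 'x'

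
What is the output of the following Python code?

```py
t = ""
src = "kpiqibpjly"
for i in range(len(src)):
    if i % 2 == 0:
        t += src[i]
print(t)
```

kiipl

i=0: add 'k' → 'k'
i=1: skip
i=2: add 'i' → 'ki'
i=3: skip
i=4: add 'i' → 'kii'
i=5: skip
i=6: add 'p' → 'kiip'
i=7: skip
i=8: add 'l' → 'kiipl'
i=9: skip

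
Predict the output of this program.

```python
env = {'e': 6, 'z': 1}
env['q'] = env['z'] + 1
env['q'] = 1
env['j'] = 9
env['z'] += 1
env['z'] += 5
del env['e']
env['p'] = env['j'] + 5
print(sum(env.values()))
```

31

env['q'] = env['z']+1 = 2 → {'e': 6, 'z': 1, 'q': 2}
env['q'] = 1 → {'e': 6, 'z': 1, 'q': 1}
env['j'] = 9 → {'e': 6, 'z': 1, 'q': 1, 'j': 9}
env['z'] = 1+1 = 2 → {'e': 6, 'z': 2, 'q': 1, 'j': 9}
env['z'] = 2+5 = 7 → {'e': 6, 'z': 7, 'q': 1, 'j': 9}
del 'e' → {'z': 7, 'q': 1, 'j': 9}
env['p'] = env['j']+5 = 14 → {'z': 7, 'q': 1, 'j': 9, 'p': 14}
sum of values = 31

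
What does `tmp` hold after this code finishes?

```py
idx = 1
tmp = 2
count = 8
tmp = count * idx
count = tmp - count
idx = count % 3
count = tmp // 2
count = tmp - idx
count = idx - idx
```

tmp = 8*1 = 8
count = 8-8 = 0
idx = 0%3 = 0
count = 8//2 = 4
count = 8-0 = 8
count = 0-0 = 0

8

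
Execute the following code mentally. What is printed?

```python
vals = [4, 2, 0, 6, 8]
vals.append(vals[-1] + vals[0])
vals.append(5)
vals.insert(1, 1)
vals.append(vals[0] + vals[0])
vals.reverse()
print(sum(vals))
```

46

append vals[-1]+vals[0] = 8+4 = 12 → [4, 2, 0, 6, 8, 12]
append 5 → [4, 2, 0, 6, 8, 12, 5]
insert 1 at 1 → [4, 1, 2, 0, 6, 8, 12, 5]
append vals[0]+vals[0] = 4+4 = 8 → [4, 1, 2, 0, 6, 8, 12, 5, 8]
reverse → [8, 5, 12, 8, 6, 0, 2, 1, 4]
sum = 46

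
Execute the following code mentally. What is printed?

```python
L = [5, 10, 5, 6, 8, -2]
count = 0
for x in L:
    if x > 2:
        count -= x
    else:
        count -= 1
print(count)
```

x=5: >2, count = 0-5 = -5
x=10: >2, count = (-5)-10 = -15
x=5: >2, count = (-15)-5 = -20
x=6: >2, count = (-20)-6 = -26
x=8: >2, count = (-26)-8 = -34
x=-2: not >2, count = (-34)-1 = -35

-35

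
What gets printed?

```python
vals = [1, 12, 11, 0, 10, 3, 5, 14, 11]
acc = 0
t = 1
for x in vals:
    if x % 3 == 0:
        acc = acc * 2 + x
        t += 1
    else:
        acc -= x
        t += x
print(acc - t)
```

x=1: not %3==0, acc = 0-1 = -1; t=2
x=12: %3==0, acc = (-1)*2+12 = 10; t=3
x=11: not %3==0, acc = 10-11 = -1; t=14
x=0: %3==0, acc = (-1)*2+0 = -2; t=15
x=10: not %3==0, acc = (-2)-10 = -12; t=25
x=3: %3==0, acc = (-12)*2+3 = -21; t=26
x=5: not %3==0, acc = (-21)-5 = -26; t=31
x=14: not %3==0, acc = (-26)-14 = -40; t=45
x=11: not %3==0, acc = (-40)-11 = -51; t=56
acc-t = (-51)-56 = -107

-107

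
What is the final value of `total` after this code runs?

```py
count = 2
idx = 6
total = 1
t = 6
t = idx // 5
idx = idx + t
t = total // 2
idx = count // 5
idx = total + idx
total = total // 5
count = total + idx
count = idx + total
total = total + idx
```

t = 6//5 = 1
idx = 6+1 = 7
t = 1//2 = 0
idx = 2//5 = 0
idx = 1+0 = 1
total = 1//5 = 0
count = 0+1 = 1
count = 1+0 = 1
total = 0+1 = 1

1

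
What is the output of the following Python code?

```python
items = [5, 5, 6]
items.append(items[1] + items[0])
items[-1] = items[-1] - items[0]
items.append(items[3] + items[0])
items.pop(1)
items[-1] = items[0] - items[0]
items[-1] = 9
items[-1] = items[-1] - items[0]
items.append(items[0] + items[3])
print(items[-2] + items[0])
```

9

append items[1]+items[0] = 5+5 = 10 → [5, 5, 6, 10]
items[-1] = items[-1]-items[0] = 10-5 = 5 → [5, 5, 6, 5]
append items[3]+items[0] = 5+5 = 10 → [5, 5, 6, 5, 10]
pop(1) removes 5 → [5, 6, 5, 10]
items[-1] = items[0]-items[0] = 5-5 = 0 → [5, 6, 5, 0]
items[-1] = 9 → [5, 6, 5, 9]
items[-1] = items[-1]-items[0] = 9-5 = 4 → [5, 6, 5, 4]
append items[0]+items[3] = 5+4 = 9 → [5, 6, 5, 4, 9]
items[-2]+items[0] = 4+5 = 9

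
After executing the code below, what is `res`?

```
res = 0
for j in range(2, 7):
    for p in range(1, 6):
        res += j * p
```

j=2,p=1: res = 0+2 = 2
j=2,p=2: res = 2+4 = 6
j=2,p=3: res = 6+6 = 12
j=2,p=4: res = 12+8 = 20
j=2,p=5: res = 20+10 = 30
j=3,p=1: res = 30+3 = 33
j=3,p=2: res = 33+6 = 39
j=3,p=3: res = 39+9 = 48
j=3,p=4: res = 48+12 = 60
j=3,p=5: res = 60+15 = 75
j=4,p=1: res = 75+4 = 79
j=4,p=2: res = 79+8 = 87
j=4,p=3: res = 87+12 = 99
j=4,p=4: res = 99+16 = 115
j=4,p=5: res = 115+20 = 135
j=5,p=1: res = 135+5 = 140
j=5,p=2: res = 140+10 = 150
j=5,p=3: res = 150+15 = 165
j=5,p=4: res = 165+20 = 185
j=5,p=5: res = 185+25 = 210
j=6,p=1: res = 210+6 = 216
j=6,p=2: res = 216+12 = 228
j=6,p=3: res = 228+18 = 246
j=6,p=4: res = 246+24 = 270
j=6,p=5: res = 270+30 = 300

300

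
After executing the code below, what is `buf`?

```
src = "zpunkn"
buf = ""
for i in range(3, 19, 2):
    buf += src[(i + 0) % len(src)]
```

'nnpnnpnn'

i=3: add src[3]='n' → 'n'
i=5: add src[5]='n' → 'nn'
i=7: add src[1]='p' → 'nnp'
i=9: add src[3]='n' → 'nnpn'
i=11: add src[5]='n' → 'nnpnn'
i=13: add src[1]='p' → 'nnpnnp'
i=15: add src[3]='n' → 'nnpnnpn'
i=17: add src[5]='n' → 'nnpnnpnn'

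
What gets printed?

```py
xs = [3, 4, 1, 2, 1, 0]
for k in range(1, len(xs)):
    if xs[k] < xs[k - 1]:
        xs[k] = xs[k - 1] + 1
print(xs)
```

[3, 4, 5, 6, 7, 8]

k=1: 4>=3, unchanged → [3, 4, 1, 2, 1, 0]
k=2: 1<4, xs[2] = 4+1 = 5 → [3, 4, 5, 2, 1, 0]
k=3: 2<5, xs[3] = 5+1 = 6 → [3, 4, 5, 6, 1, 0]
k=4: 1<6, xs[4] = 6+1 = 7 → [3, 4, 5, 6, 7, 0]
k=5: 0<7, xs[5] = 7+1 = 8 → [3, 4, 5, 6, 7, 8]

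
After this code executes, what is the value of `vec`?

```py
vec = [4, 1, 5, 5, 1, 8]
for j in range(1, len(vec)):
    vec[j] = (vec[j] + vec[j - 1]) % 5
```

[4, 0, 0, 0, 1, 4]

j=1: vec[1] = (1+4)%5 = 0 → [4, 0, 5, 5, 1, 8]
j=2: vec[2] = (5+0)%5 = 0 → [4, 0, 0, 5, 1, 8]
j=3: vec[3] = (5+0)%5 = 0 → [4, 0, 0, 0, 1, 8]
j=4: vec[4] = (1+0)%5 = 1 → [4, 0, 0, 0, 1, 8]
j=5: vec[5] = (8+1)%5 = 4 → [4, 0, 0, 0, 1, 4]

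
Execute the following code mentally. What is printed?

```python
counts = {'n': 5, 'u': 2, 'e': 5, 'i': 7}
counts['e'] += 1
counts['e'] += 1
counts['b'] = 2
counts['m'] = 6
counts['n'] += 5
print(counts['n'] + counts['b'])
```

counts['e'] = 5+1 = 6 → {'n': 5, 'u': 2, 'e': 6, 'i': 7}
counts['e'] = 6+1 = 7 → {'n': 5, 'u': 2, 'e': 7, 'i': 7}
counts['b'] = 2 → {'n': 5, 'u': 2, 'e': 7, 'i': 7, 'b': 2}
counts['m'] = 6 → {'n': 5, 'u': 2, 'e': 7, 'i': 7, 'b': 2, 'm': 6}
counts['n'] = 5+5 = 10 → {'n': 10, 'u': 2, 'e': 7, 'i': 7, 'b': 2, 'm': 6}
counts['n']+counts['b'] = 10+2 = 12

12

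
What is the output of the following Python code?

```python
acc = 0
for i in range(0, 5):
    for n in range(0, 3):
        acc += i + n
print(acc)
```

45

i=0,n=0: acc = 0+0 = 0
i=0,n=1: acc = 0+1 = 1
i=0,n=2: acc = 1+2 = 3
i=1,n=0: acc = 3+1 = 4
i=1,n=1: acc = 4+2 = 6
i=1,n=2: acc = 6+3 = 9
i=2,n=0: acc = 9+2 = 11
i=2,n=1: acc = 11+3 = 14
i=2,n=2: acc = 14+4 = 18
i=3,n=0: acc = 18+3 = 21
i=3,n=1: acc = 21+4 = 25
i=3,n=2: acc = 25+5 = 30
i=4,n=0: acc = 30+4 = 34
i=4,n=1: acc = 34+5 = 39
i=4,n=2: acc = 39+6 = 45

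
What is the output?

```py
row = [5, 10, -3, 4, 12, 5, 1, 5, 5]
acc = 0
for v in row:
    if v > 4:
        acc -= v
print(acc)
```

v=5: >4, acc = 0-5 = -5
v=10: >4, acc = (-5)-10 = -15
v=-3: not >4
v=4: not >4
v=12: >4, acc = (-15)-12 = -27
v=5: >4, acc = (-27)-5 = -32
v=1: not >4
v=5: >4, acc = (-32)-5 = -37
v=5: >4, acc = (-37)-5 = -42

-42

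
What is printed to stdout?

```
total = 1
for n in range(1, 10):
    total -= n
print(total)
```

-44

n=1: total = 1-1 = 0
n=2: total = 0-2 = -2
n=3: total = (-2)-3 = -5
n=4: total = (-5)-4 = -9
n=5: total = (-9)-5 = -14
n=6: total = (-14)-6 = -20
n=7: total = (-20)-7 = -27
n=8: total = (-27)-8 = -35
n=9: total = (-35)-9 = -44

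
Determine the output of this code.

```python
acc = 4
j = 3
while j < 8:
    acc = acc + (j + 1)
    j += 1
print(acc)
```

j=3: acc = 4+4 = 8
j=4: acc = 8+5 = 13
j=5: acc = 13+6 = 19
j=6: acc = 19+7 = 26
j=7: acc = 26+8 = 34

34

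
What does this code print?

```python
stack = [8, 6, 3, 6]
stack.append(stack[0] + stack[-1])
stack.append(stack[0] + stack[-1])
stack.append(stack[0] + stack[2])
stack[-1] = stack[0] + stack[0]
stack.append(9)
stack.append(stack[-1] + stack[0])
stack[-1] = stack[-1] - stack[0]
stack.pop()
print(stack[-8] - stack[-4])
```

-6

append stack[0]+stack[-1] = 8+6 = 14 → [8, 6, 3, 6, 14]
append stack[0]+stack[-1] = 8+14 = 22 → [8, 6, 3, 6, 14, 22]
append stack[0]+stack[2] = 8+3 = 11 → [8, 6, 3, 6, 14, 22, 11]
stack[-1] = stack[0]+stack[0] = 8+8 = 16 → [8, 6, 3, 6, 14, 22, 16]
append 9 → [8, 6, 3, 6, 14, 22, 16, 9]
append stack[-1]+stack[0] = 9+8 = 17 → [8, 6, 3, 6, 14, 22, 16, 9, 17]
stack[-1] = stack[-1]-stack[0] = 17-8 = 9 → [8, 6, 3, 6, 14, 22, 16, 9, 9]
pop() removes 9 → [8, 6, 3, 6, 14, 22, 16, 9]
stack[-8]-stack[-4] = 8-14 = -6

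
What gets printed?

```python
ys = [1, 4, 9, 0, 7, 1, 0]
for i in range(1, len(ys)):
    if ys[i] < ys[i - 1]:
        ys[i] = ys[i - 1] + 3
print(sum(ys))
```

i=1: 4>=1, unchanged → [1, 4, 9, 0, 7, 1, 0]
i=2: 9>=4, unchanged → [1, 4, 9, 0, 7, 1, 0]
i=3: 0<9, ys[3] = 9+3 = 12 → [1, 4, 9, 12, 7, 1, 0]
i=4: 7<12, ys[4] = 12+3 = 15 → [1, 4, 9, 12, 15, 1, 0]
i=5: 1<15, ys[5] = 15+3 = 18 → [1, 4, 9, 12, 15, 18, 0]
i=6: 0<18, ys[6] = 18+3 = 21 → [1, 4, 9, 12, 15, 18, 21]
sum = 80

80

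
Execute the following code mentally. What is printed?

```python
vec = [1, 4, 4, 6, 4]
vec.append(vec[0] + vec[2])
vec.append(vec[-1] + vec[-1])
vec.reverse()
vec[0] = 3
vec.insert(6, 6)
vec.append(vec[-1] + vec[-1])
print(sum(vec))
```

append vec[0]+vec[2] = 1+4 = 5 → [1, 4, 4, 6, 4, 5]
append vec[-1]+vec[-1] = 5+5 = 10 → [1, 4, 4, 6, 4, 5, 10]
reverse → [10, 5, 4, 6, 4, 4, 1]
vec[0] = 3 → [3, 5, 4, 6, 4, 4, 1]
insert 6 at 6 → [3, 5, 4, 6, 4, 4, 6, 1]
append vec[-1]+vec[-1] = 1+1 = 2 → [3, 5, 4, 6, 4, 4, 6, 1, 2]
sum = 35

35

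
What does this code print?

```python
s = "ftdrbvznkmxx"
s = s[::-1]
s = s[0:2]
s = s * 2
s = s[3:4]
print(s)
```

reverse → 'xxmknzvbrdtf'
slice [0:2] → 'xx'
repeat ×2 → 'xxxx'
slice [3:4] → 'x'

x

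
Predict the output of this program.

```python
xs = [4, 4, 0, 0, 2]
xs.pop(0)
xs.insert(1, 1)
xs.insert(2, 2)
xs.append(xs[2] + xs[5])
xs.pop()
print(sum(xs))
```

9

pop(0) removes 4 → [4, 0, 0, 2]
insert 1 at 1 → [4, 1, 0, 0, 2]
insert 2 at 2 → [4, 1, 2, 0, 0, 2]
append xs[2]+xs[5] = 2+2 = 4 → [4, 1, 2, 0, 0, 2, 4]
pop() removes 4 → [4, 1, 2, 0, 0, 2]
sum = 9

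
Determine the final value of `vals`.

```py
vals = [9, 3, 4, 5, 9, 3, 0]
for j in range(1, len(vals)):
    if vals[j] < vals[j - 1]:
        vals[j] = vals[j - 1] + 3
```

j=1: 3<9, vals[1] = 9+3 = 12 → [9, 12, 4, 5, 9, 3, 0]
j=2: 4<12, vals[2] = 12+3 = 15 → [9, 12, 15, 5, 9, 3, 0]
j=3: 5<15, vals[3] = 15+3 = 18 → [9, 12, 15, 18, 9, 3, 0]
j=4: 9<18, vals[4] = 18+3 = 21 → [9, 12, 15, 18, 21, 3, 0]
j=5: 3<21, vals[5] = 21+3 = 24 → [9, 12, 15, 18, 21, 24, 0]
j=6: 0<24, vals[6] = 24+3 = 27 → [9, 12, 15, 18, 21, 24, 27]

[9, 12, 15, 18, 21, 24, 27]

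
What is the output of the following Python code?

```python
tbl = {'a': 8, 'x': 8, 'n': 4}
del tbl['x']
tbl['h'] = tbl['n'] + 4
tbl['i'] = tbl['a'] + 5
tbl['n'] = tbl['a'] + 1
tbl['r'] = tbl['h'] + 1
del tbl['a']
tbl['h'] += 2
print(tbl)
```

del 'x' → {'a': 8, 'n': 4}
tbl['h'] = tbl['n']+4 = 8 → {'a': 8, 'n': 4, 'h': 8}
tbl['i'] = tbl['a']+5 = 13 → {'a': 8, 'n': 4, 'h': 8, 'i': 13}
tbl['n'] = tbl['a']+1 = 9 → {'a': 8, 'n': 9, 'h': 8, 'i': 13}
tbl['r'] = tbl['h']+1 = 9 → {'a': 8, 'n': 9, 'h': 8, 'i': 13, 'r': 9}
del 'a' → {'n': 9, 'h': 8, 'i': 13, 'r': 9}
tbl['h'] = 8+2 = 10 → {'n': 9, 'h': 10, 'i': 13, 'r': 9}

{'n': 9, 'h': 10, 'i': 13, 'r': 9}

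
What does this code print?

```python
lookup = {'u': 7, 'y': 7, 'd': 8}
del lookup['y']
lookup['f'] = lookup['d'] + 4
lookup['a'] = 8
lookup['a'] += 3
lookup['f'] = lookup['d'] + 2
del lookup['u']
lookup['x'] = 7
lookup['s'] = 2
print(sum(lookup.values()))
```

38

del 'y' → {'u': 7, 'd': 8}
lookup['f'] = lookup['d']+4 = 12 → {'u': 7, 'd': 8, 'f': 12}
lookup['a'] = 8 → {'u': 7, 'd': 8, 'f': 12, 'a': 8}
lookup['a'] = 8+3 = 11 → {'u': 7, 'd': 8, 'f': 12, 'a': 11}
lookup['f'] = lookup['d']+2 = 10 → {'u': 7, 'd': 8, 'f': 10, 'a': 11}
del 'u' → {'d': 8, 'f': 10, 'a': 11}
lookup['x'] = 7 → {'d': 8, 'f': 10, 'a': 11, 'x': 7}
lookup['s'] = 2 → {'d': 8, 'f': 10, 'a': 11, 'x': 7, 's': 2}
sum of values = 38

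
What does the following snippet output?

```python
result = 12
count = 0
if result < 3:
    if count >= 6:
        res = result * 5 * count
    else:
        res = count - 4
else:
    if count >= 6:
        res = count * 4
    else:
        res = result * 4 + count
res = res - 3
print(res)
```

45

result=12, count=0
result < 3 is False; count >= 6 is False
→ res = result * 4 + count = 48
res = 48-3 = 45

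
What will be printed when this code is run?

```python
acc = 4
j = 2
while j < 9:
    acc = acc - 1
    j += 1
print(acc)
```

j=2: acc = 4-1 = 3
j=3: acc = 3-1 = 2
j=4: acc = 2-1 = 1
j=5: acc = 1-1 = 0
j=6: acc = 0-1 = -1
j=7: acc = (-1)-1 = -2
j=8: acc = (-2)-1 = -3

-3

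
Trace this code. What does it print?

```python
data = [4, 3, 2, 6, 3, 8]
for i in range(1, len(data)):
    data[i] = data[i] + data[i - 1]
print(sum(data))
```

i=1: data[1] = 3+4 = 7 → [4, 7, 2, 6, 3, 8]
i=2: data[2] = 2+7 = 9 → [4, 7, 9, 6, 3, 8]
i=3: data[3] = 6+9 = 15 → [4, 7, 9, 15, 3, 8]
i=4: data[4] = 3+15 = 18 → [4, 7, 9, 15, 18, 8]
i=5: data[5] = 8+18 = 26 → [4, 7, 9, 15, 18, 26]
sum = 79

79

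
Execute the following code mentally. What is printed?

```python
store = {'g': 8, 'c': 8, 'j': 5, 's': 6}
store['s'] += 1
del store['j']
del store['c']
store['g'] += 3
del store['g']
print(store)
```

store['s'] = 6+1 = 7 → {'g': 8, 'c': 8, 'j': 5, 's': 7}
del 'j' → {'g': 8, 'c': 8, 's': 7}
del 'c' → {'g': 8, 's': 7}
store['g'] = 8+3 = 11 → {'g': 11, 's': 7}
del 'g' → {'s': 7}

{'s': 7}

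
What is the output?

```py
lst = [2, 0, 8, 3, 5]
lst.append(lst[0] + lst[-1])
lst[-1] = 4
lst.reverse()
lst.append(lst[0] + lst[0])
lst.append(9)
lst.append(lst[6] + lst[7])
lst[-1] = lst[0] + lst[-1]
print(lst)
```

append lst[0]+lst[-1] = 2+5 = 7 → [2, 0, 8, 3, 5, 7]
lst[-1] = 4 → [2, 0, 8, 3, 5, 4]
reverse → [4, 5, 3, 8, 0, 2]
append lst[0]+lst[0] = 4+4 = 8 → [4, 5, 3, 8, 0, 2, 8]
append 9 → [4, 5, 3, 8, 0, 2, 8, 9]
append lst[6]+lst[7] = 8+9 = 17 → [4, 5, 3, 8, 0, 2, 8, 9, 17]
lst[-1] = lst[0]+lst[-1] = 4+17 = 21 → [4, 5, 3, 8, 0, 2, 8, 9, 21]

[4, 5, 3, 8, 0, 2, 8, 9, 21]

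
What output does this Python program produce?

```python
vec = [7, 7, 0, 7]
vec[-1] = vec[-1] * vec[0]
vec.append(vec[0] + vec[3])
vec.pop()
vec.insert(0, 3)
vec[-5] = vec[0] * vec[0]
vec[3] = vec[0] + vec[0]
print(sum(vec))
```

90

vec[-1] = vec[-1]*vec[0] = 7*7 = 49 → [7, 7, 0, 49]
append vec[0]+vec[3] = 7+49 = 56 → [7, 7, 0, 49, 56]
pop() removes 56 → [7, 7, 0, 49]
insert 3 at 0 → [3, 7, 7, 0, 49]
vec[-5] = vec[0]*vec[0] = 3*3 = 9 → [9, 7, 7, 0, 49]
vec[3] = vec[0]+vec[0] = 9+9 = 18 → [9, 7, 7, 18, 49]
sum = 90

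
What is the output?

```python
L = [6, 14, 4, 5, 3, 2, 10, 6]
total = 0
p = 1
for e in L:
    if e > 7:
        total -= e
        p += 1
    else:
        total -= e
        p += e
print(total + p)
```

-21

e=6: not >7, total = 0-6 = -6; p=7
e=14: >7, total = (-6)-14 = -20; p=8
e=4: not >7, total = (-20)-4 = -24; p=12
e=5: not >7, total = (-24)-5 = -29; p=17
e=3: not >7, total = (-29)-3 = -32; p=20
e=2: not >7, total = (-32)-2 = -34; p=22
e=10: >7, total = (-34)-10 = -44; p=23
e=6: not >7, total = (-44)-6 = -50; p=29
total+p = (-50)+29 = -21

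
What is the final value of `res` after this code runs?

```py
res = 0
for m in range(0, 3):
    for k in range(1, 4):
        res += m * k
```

18

m=0,k=1: res = 0+0 = 0
m=0,k=2: res = 0+0 = 0
m=0,k=3: res = 0+0 = 0
m=1,k=1: res = 0+1 = 1
m=1,k=2: res = 1+2 = 3
m=1,k=3: res = 3+3 = 6
m=2,k=1: res = 6+2 = 8
m=2,k=2: res = 8+4 = 12
m=2,k=3: res = 12+6 = 18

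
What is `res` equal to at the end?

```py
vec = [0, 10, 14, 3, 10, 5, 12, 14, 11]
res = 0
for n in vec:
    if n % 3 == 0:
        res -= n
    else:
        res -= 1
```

-21

n=0: %3==0, res = 0-0 = 0
n=10: not %3==0, res = 0-1 = -1
n=14: not %3==0, res = (-1)-1 = -2
n=3: %3==0, res = (-2)-3 = -5
n=10: not %3==0, res = (-5)-1 = -6
n=5: not %3==0, res = (-6)-1 = -7
n=12: %3==0, res = (-7)-12 = -19
n=14: not %3==0, res = (-19)-1 = -20
n=11: not %3==0, res = (-20)-1 = -21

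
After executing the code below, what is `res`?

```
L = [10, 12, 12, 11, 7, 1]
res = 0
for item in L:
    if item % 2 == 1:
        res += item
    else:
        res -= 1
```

16

item=10: not odd, res = 0-1 = -1
item=12: not odd, res = (-1)-1 = -2
item=12: not odd, res = (-2)-1 = -3
item=11: odd, res = (-3)+11 = 8
item=7: odd, res = 8+7 = 15
item=1: odd, res = 15+1 = 16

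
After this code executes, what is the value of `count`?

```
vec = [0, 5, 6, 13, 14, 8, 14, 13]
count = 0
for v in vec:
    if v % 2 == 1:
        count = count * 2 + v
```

v=0: not odd
v=5: odd, count = 0*2+5 = 5
v=6: not odd
v=13: odd, count = 5*2+13 = 23
v=14: not odd
v=8: not odd
v=14: not odd
v=13: odd, count = 23*2+13 = 59

59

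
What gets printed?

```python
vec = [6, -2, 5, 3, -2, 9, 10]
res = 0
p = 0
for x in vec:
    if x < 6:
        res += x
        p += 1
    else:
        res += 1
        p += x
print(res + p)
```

x=6: not <6, res = 0+1 = 1; p=6
x=-2: <6, res = 1+(-2) = -1; p=7
x=5: <6, res = (-1)+5 = 4; p=8
x=3: <6, res = 4+3 = 7; p=9
x=-2: <6, res = 7+(-2) = 5; p=10
x=9: not <6, res = 5+1 = 6; p=19
x=10: not <6, res = 6+1 = 7; p=29
res+p = 7+29 = 36

36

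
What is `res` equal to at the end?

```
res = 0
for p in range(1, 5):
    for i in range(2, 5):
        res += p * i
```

p=1,i=2: res = 0+2 = 2
p=1,i=3: res = 2+3 = 5
p=1,i=4: res = 5+4 = 9
p=2,i=2: res = 9+4 = 13
p=2,i=3: res = 13+6 = 19
p=2,i=4: res = 19+8 = 27
p=3,i=2: res = 27+6 = 33
p=3,i=3: res = 33+9 = 42
p=3,i=4: res = 42+12 = 54
p=4,i=2: res = 54+8 = 62
p=4,i=3: res = 62+12 = 74
p=4,i=4: res = 74+16 = 90

90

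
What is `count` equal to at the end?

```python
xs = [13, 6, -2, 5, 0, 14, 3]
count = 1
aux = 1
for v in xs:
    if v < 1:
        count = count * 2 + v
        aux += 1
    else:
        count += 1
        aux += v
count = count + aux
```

56

v=13: not <1, count = 1+1 = 2; aux=14
v=6: not <1, count = 2+1 = 3; aux=20
v=-2: <1, count = 3*2+(-2) = 4; aux=21
v=5: not <1, count = 4+1 = 5; aux=26
v=0: <1, count = 5*2+0 = 10; aux=27
v=14: not <1, count = 10+1 = 11; aux=41
v=3: not <1, count = 11+1 = 12; aux=44
count+aux = 12+44 = 56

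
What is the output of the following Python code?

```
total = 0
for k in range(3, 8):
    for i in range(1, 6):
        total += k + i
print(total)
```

k=3,i=1: total = 0+4 = 4
k=3,i=2: total = 4+5 = 9
k=3,i=3: total = 9+6 = 15
k=3,i=4: total = 15+7 = 22
k=3,i=5: total = 22+8 = 30
k=4,i=1: total = 30+5 = 35
k=4,i=2: total = 35+6 = 41
k=4,i=3: total = 41+7 = 48
k=4,i=4: total = 48+8 = 56
k=4,i=5: total = 56+9 = 65
k=5,i=1: total = 65+6 = 71
k=5,i=2: total = 71+7 = 78
k=5,i=3: total = 78+8 = 86
k=5,i=4: total = 86+9 = 95
k=5,i=5: total = 95+10 = 105
k=6,i=1: total = 105+7 = 112
k=6,i=2: total = 112+8 = 120
k=6,i=3: total = 120+9 = 129
k=6,i=4: total = 129+10 = 139
k=6,i=5: total = 139+11 = 150
k=7,i=1: total = 150+8 = 158
k=7,i=2: total = 158+9 = 167
k=7,i=3: total = 167+10 = 177
k=7,i=4: total = 177+11 = 188
k=7,i=5: total = 188+12 = 200

200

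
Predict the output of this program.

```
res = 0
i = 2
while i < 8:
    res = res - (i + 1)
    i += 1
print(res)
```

-33

i=2: res = 0-3 = -3
i=3: res = (-3)-4 = -7
i=4: res = (-7)-5 = -12
i=5: res = (-12)-6 = -18
i=6: res = (-18)-7 = -25
i=7: res = (-25)-8 = -33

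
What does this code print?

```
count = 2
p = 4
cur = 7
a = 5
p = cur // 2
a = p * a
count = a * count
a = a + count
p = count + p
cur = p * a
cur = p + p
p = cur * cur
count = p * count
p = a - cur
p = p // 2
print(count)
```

130680

p = 7//2 = 3
a = 3*5 = 15
count = 15*2 = 30
a = 15+30 = 45
p = 30+3 = 33
cur = 33*45 = 1485
cur = 33+33 = 66
p = 66*66 = 4356
count = 4356*30 = 130680
p = 45-66 = -21
p = (-21)//2 = -11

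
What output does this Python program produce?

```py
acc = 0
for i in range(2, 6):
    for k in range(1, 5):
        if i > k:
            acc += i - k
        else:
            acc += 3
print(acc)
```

38

i=2,k=1: 2>1, acc = 0+1 = 1
i=2,k=2: not 2>2, acc = 1+3 = 4
i=2,k=3: not 2>3, acc = 4+3 = 7
i=2,k=4: not 2>4, acc = 7+3 = 10
i=3,k=1: 3>1, acc = 10+2 = 12
i=3,k=2: 3>2, acc = 12+1 = 13
i=3,k=3: not 3>3, acc = 13+3 = 16
i=3,k=4: not 3>4, acc = 16+3 = 19
i=4,k=1: 4>1, acc = 19+3 = 22
i=4,k=2: 4>2, acc = 22+2 = 24
i=4,k=3: 4>3, acc = 24+1 = 25
i=4,k=4: not 4>4, acc = 25+3 = 28
i=5,k=1: 5>1, acc = 28+4 = 32
i=5,k=2: 5>2, acc = 32+3 = 35
i=5,k=3: 5>3, acc = 35+2 = 37
i=5,k=4: 5>4, acc = 37+1 = 38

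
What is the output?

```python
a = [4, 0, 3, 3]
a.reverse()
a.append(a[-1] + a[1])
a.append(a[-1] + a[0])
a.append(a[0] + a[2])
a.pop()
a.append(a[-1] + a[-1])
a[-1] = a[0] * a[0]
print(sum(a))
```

reverse → [3, 3, 0, 4]
append a[-1]+a[1] = 4+3 = 7 → [3, 3, 0, 4, 7]
append a[-1]+a[0] = 7+3 = 10 → [3, 3, 0, 4, 7, 10]
append a[0]+a[2] = 3+0 = 3 → [3, 3, 0, 4, 7, 10, 3]
pop() removes 3 → [3, 3, 0, 4, 7, 10]
append a[-1]+a[-1] = 10+10 = 20 → [3, 3, 0, 4, 7, 10, 20]
a[-1] = a[0]*a[0] = 3*3 = 9 → [3, 3, 0, 4, 7, 10, 9]
sum = 36

36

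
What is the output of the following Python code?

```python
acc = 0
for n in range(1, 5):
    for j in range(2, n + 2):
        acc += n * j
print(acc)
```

95

n=1,j=2: acc = 0+2 = 2
n=2,j=2: acc = 2+4 = 6
n=2,j=3: acc = 6+6 = 12
n=3,j=2: acc = 12+6 = 18
n=3,j=3: acc = 18+9 = 27
n=3,j=4: acc = 27+12 = 39
n=4,j=2: acc = 39+8 = 47
n=4,j=3: acc = 47+12 = 59
n=4,j=4: acc = 59+16 = 75
n=4,j=5: acc = 75+20 = 95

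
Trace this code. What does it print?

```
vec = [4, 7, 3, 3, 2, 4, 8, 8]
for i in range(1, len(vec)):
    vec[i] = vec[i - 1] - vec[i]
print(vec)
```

i=1: vec[1] = 4-7 = -3 → [4, -3, 3, 3, 2, 4, 8, 8]
i=2: vec[2] = (-3)-3 = -6 → [4, -3, -6, 3, 2, 4, 8, 8]
i=3: vec[3] = (-6)-3 = -9 → [4, -3, -6, -9, 2, 4, 8, 8]
i=4: vec[4] = (-9)-2 = -11 → [4, -3, -6, -9, -11, 4, 8, 8]
i=5: vec[5] = (-11)-4 = -15 → [4, -3, -6, -9, -11, -15, 8, 8]
i=6: vec[6] = (-15)-8 = -23 → [4, -3, -6, -9, -11, -15, -23, 8]
i=7: vec[7] = (-23)-8 = -31 → [4, -3, -6, -9, -11, -15, -23, -31]

[4, -3, -6, -9, -11, -15, -23, -31]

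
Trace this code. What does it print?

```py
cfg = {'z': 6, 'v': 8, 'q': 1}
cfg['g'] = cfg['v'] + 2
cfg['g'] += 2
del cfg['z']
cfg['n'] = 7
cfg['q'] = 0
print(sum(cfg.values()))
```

cfg['g'] = cfg['v']+2 = 10 → {'z': 6, 'v': 8, 'q': 1, 'g': 10}
cfg['g'] = 10+2 = 12 → {'z': 6, 'v': 8, 'q': 1, 'g': 12}
del 'z' → {'v': 8, 'q': 1, 'g': 12}
cfg['n'] = 7 → {'v': 8, 'q': 1, 'g': 12, 'n': 7}
cfg['q'] = 0 → {'v': 8, 'q': 0, 'g': 12, 'n': 7}
sum of values = 27

27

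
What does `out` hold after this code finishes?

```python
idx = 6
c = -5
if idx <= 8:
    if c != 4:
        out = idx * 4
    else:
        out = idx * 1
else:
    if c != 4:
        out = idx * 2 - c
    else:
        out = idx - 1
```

idx=6, c=-5
idx <= 8 is True; c != 4 is True
→ out = idx * 4 = 24

24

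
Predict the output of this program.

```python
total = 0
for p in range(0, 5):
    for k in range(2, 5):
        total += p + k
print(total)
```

75

p=0,k=2: total = 0+2 = 2
p=0,k=3: total = 2+3 = 5
p=0,k=4: total = 5+4 = 9
p=1,k=2: total = 9+3 = 12
p=1,k=3: total = 12+4 = 16
p=1,k=4: total = 16+5 = 21
p=2,k=2: total = 21+4 = 25
p=2,k=3: total = 25+5 = 30
p=2,k=4: total = 30+6 = 36
p=3,k=2: total = 36+5 = 41
p=3,k=3: total = 41+6 = 47
p=3,k=4: total = 47+7 = 54
p=4,k=2: total = 54+6 = 60
p=4,k=3: total = 60+7 = 67
p=4,k=4: total = 67+8 = 75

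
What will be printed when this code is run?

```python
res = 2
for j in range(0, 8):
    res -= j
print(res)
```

-26

j=0: res = 2-0 = 2
j=1: res = 2-1 = 1
j=2: res = 1-2 = -1
j=3: res = (-1)-3 = -4
j=4: res = (-4)-4 = -8
j=5: res = (-8)-5 = -13
j=6: res = (-13)-6 = -19
j=7: res = (-19)-7 = -26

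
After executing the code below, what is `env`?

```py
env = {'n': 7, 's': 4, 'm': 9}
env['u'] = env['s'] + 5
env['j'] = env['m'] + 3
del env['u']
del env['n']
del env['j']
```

{'s': 4, 'm': 9}

env['u'] = env['s']+5 = 9 → {'n': 7, 's': 4, 'm': 9, 'u': 9}
env['j'] = env['m']+3 = 12 → {'n': 7, 's': 4, 'm': 9, 'u': 9, 'j': 12}
del 'u' → {'n': 7, 's': 4, 'm': 9, 'j': 12}
del 'n' → {'s': 4, 'm': 9, 'j': 12}
del 'j' → {'s': 4, 'm': 9}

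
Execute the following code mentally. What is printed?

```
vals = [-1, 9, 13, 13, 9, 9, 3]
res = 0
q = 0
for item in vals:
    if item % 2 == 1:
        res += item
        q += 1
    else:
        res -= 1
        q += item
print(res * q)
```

item=-1: odd, res = 0+(-1) = -1; q=1
item=9: odd, res = (-1)+9 = 8; q=2
item=13: odd, res = 8+13 = 21; q=3
item=13: odd, res = 21+13 = 34; q=4
item=9: odd, res = 34+9 = 43; q=5
item=9: odd, res = 43+9 = 52; q=6
item=3: odd, res = 52+3 = 55; q=7
res*q = 55*7 = 385

385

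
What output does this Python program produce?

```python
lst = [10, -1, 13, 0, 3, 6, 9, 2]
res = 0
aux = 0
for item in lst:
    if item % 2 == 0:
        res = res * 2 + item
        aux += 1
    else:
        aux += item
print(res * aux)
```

2632

item=10: even, res = 0*2+10 = 10; aux=1
item=-1: not even; aux=0
item=13: not even; aux=13
item=0: even, res = 10*2+0 = 20; aux=14
item=3: not even; aux=17
item=6: even, res = 20*2+6 = 46; aux=18
item=9: not even; aux=27
item=2: even, res = 46*2+2 = 94; aux=28
res*aux = 94*28 = 2632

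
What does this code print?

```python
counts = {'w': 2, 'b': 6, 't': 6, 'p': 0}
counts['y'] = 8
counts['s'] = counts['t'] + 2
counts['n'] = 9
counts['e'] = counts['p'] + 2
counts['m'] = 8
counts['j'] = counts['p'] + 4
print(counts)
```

counts['y'] = 8 → {'w': 2, 'b': 6, 't': 6, 'p': 0, 'y': 8}
counts['s'] = counts['t']+2 = 8 → {'w': 2, 'b': 6, 't': 6, 'p': 0, 'y': 8, 's': 8}
counts['n'] = 9 → {'w': 2, 'b': 6, 't': 6, 'p': 0, 'y': 8, 's': 8, 'n': 9}
counts['e'] = counts['p']+2 = 2 → {'w': 2, 'b': 6, 't': 6, 'p': 0, 'y': 8, 's': 8, 'n': 9, 'e': 2}
counts['m'] = 8 → {'w': 2, 'b': 6, 't': 6, 'p': 0, 'y': 8, 's': 8, 'n': 9, 'e': 2, 'm': 8}
counts['j'] = counts['p']+4 = 4 → {'w': 2, 'b': 6, 't': 6, 'p': 0, 'y': 8, 's': 8, 'n': 9, 'e': 2, 'm': 8, 'j': 4}

{'w': 2, 'b': 6, 't': 6, 'p': 0, 'y': 8, 's': 8, 'n': 9, 'e': 2, 'm': 8, 'j': 4}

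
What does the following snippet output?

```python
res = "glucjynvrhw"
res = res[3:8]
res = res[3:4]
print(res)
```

n

slice [3:8] → 'cjynv'
slice [3:4] → 'n'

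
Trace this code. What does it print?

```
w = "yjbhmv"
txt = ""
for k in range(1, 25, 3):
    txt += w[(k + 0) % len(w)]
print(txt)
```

jmjmjmjm

k=1: add w[1]='j' → 'j'
k=4: add w[4]='m' → 'jm'
k=7: add w[1]='j' → 'jmj'
k=10: add w[4]='m' → 'jmjm'
k=13: add w[1]='j' → 'jmjmj'
k=16: add w[4]='m' → 'jmjmjm'
k=19: add w[1]='j' → 'jmjmjmj'
k=22: add w[4]='m' → 'jmjmjmjm'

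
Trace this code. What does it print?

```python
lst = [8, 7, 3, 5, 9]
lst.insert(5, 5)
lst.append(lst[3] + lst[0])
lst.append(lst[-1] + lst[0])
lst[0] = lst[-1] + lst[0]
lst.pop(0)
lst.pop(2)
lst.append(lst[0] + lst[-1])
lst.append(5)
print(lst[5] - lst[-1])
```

16

insert 5 at 5 → [8, 7, 3, 5, 9, 5]
append lst[3]+lst[0] = 5+8 = 13 → [8, 7, 3, 5, 9, 5, 13]
append lst[-1]+lst[0] = 13+8 = 21 → [8, 7, 3, 5, 9, 5, 13, 21]
lst[0] = lst[-1]+lst[0] = 21+8 = 29 → [29, 7, 3, 5, 9, 5, 13, 21]
pop(0) removes 29 → [7, 3, 5, 9, 5, 13, 21]
pop(2) removes 5 → [7, 3, 9, 5, 13, 21]
append lst[0]+lst[-1] = 7+21 = 28 → [7, 3, 9, 5, 13, 21, 28]
append 5 → [7, 3, 9, 5, 13, 21, 28, 5]
lst[5]-lst[-1] = 21-5 = 16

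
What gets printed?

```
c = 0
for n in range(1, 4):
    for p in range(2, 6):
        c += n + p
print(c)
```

66

n=1,p=2: c = 0+3 = 3
n=1,p=3: c = 3+4 = 7
n=1,p=4: c = 7+5 = 12
n=1,p=5: c = 12+6 = 18
n=2,p=2: c = 18+4 = 22
n=2,p=3: c = 22+5 = 27
n=2,p=4: c = 27+6 = 33
n=2,p=5: c = 33+7 = 40
n=3,p=2: c = 40+5 = 45
n=3,p=3: c = 45+6 = 51
n=3,p=4: c = 51+7 = 58
n=3,p=5: c = 58+8 = 66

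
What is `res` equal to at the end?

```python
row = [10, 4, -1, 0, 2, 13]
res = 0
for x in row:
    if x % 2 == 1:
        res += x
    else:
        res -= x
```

x=10: not odd, res = 0-10 = -10
x=4: not odd, res = (-10)-4 = -14
x=-1: odd, res = (-14)+(-1) = -15
x=0: not odd, res = (-15)-0 = -15
x=2: not odd, res = (-15)-2 = -17
x=13: odd, res = (-17)+13 = -4

-4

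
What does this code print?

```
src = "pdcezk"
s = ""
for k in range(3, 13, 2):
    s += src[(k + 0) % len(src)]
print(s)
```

ekdek

k=3: add src[3]='e' → 'e'
k=5: add src[5]='k' → 'ek'
k=7: add src[1]='d' → 'ekd'
k=9: add src[3]='e' → 'ekde'
k=11: add src[5]='k' → 'ekdek'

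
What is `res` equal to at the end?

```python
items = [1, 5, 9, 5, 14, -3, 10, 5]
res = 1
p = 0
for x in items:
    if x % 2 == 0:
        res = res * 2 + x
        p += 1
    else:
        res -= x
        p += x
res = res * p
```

x=1: not even, res = 1-1 = 0; p=1
x=5: not even, res = 0-5 = -5; p=6
x=9: not even, res = (-5)-9 = -14; p=15
x=5: not even, res = (-14)-5 = -19; p=20
x=14: even, res = (-19)*2+14 = -24; p=21
x=-3: not even, res = (-24)-(-3) = -21; p=18
x=10: even, res = (-21)*2+10 = -32; p=19
x=5: not even, res = (-32)-5 = -37; p=24
res*p = (-37)*24 = -888

-888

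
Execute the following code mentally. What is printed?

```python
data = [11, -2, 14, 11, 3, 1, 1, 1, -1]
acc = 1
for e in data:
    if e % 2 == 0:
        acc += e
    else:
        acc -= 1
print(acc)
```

e=11: not even, acc = 1-1 = 0
e=-2: even, acc = 0+(-2) = -2
e=14: even, acc = (-2)+14 = 12
e=11: not even, acc = 12-1 = 11
e=3: not even, acc = 11-1 = 10
e=1: not even, acc = 10-1 = 9
e=1: not even, acc = 9-1 = 8
e=1: not even, acc = 8-1 = 7
e=-1: not even, acc = 7-1 = 6

6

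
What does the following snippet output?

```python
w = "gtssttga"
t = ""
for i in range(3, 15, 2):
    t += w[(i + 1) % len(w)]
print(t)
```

i=3: add w[4]='t' → 't'
i=5: add w[6]='g' → 'tg'
i=7: add w[0]='g' → 'tgg'
i=9: add w[2]='s' → 'tggs'
i=11: add w[4]='t' → 'tggst'
i=13: add w[6]='g' → 'tggstg'

tggstg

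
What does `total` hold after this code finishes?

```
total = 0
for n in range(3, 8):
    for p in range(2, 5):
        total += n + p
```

n=3,p=2: total = 0+5 = 5
n=3,p=3: total = 5+6 = 11
n=3,p=4: total = 11+7 = 18
n=4,p=2: total = 18+6 = 24
n=4,p=3: total = 24+7 = 31
n=4,p=4: total = 31+8 = 39
n=5,p=2: total = 39+7 = 46
n=5,p=3: total = 46+8 = 54
n=5,p=4: total = 54+9 = 63
n=6,p=2: total = 63+8 = 71
n=6,p=3: total = 71+9 = 80
n=6,p=4: total = 80+10 = 90
n=7,p=2: total = 90+9 = 99
n=7,p=3: total = 99+10 = 109
n=7,p=4: total = 109+11 = 120

120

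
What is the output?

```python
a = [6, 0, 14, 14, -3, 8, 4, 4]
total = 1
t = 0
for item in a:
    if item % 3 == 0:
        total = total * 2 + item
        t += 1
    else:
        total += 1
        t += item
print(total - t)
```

item=6: %3==0, total = 1*2+6 = 8; t=1
item=0: %3==0, total = 8*2+0 = 16; t=2
item=14: not %3==0, total = 16+1 = 17; t=16
item=14: not %3==0, total = 17+1 = 18; t=30
item=-3: %3==0, total = 18*2+(-3) = 33; t=31
item=8: not %3==0, total = 33+1 = 34; t=39
item=4: not %3==0, total = 34+1 = 35; t=43
item=4: not %3==0, total = 35+1 = 36; t=47
total-t = 36-47 = -11

-11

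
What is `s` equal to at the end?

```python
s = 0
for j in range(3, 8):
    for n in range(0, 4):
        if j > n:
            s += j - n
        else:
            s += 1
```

71

j=3,n=0: 3>0, s = 0+3 = 3
j=3,n=1: 3>1, s = 3+2 = 5
j=3,n=2: 3>2, s = 5+1 = 6
j=3,n=3: not 3>3, s = 6+1 = 7
j=4,n=0: 4>0, s = 7+4 = 11
j=4,n=1: 4>1, s = 11+3 = 14
j=4,n=2: 4>2, s = 14+2 = 16
j=4,n=3: 4>3, s = 16+1 = 17
j=5,n=0: 5>0, s = 17+5 = 22
j=5,n=1: 5>1, s = 22+4 = 26
j=5,n=2: 5>2, s = 26+3 = 29
j=5,n=3: 5>3, s = 29+2 = 31
j=6,n=0: 6>0, s = 31+6 = 37
j=6,n=1: 6>1, s = 37+5 = 42
j=6,n=2: 6>2, s = 42+4 = 46
j=6,n=3: 6>3, s = 46+3 = 49
j=7,n=0: 7>0, s = 49+7 = 56
j=7,n=1: 7>1, s = 56+6 = 62
j=7,n=2: 7>2, s = 62+5 = 67
j=7,n=3: 7>3, s = 67+4 = 71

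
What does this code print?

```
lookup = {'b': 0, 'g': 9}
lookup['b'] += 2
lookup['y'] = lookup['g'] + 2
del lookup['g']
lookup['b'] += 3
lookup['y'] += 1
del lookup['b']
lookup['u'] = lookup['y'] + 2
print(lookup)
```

lookup['b'] = 0+2 = 2 → {'b': 2, 'g': 9}
lookup['y'] = lookup['g']+2 = 11 → {'b': 2, 'g': 9, 'y': 11}
del 'g' → {'b': 2, 'y': 11}
lookup['b'] = 2+3 = 5 → {'b': 5, 'y': 11}
lookup['y'] = 11+1 = 12 → {'b': 5, 'y': 12}
del 'b' → {'y': 12}
lookup['u'] = lookup['y']+2 = 14 → {'y': 12, 'u': 14}

{'y': 12, 'u': 14}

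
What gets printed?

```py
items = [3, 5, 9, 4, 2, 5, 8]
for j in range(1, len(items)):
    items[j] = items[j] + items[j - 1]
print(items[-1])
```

j=1: items[1] = 5+3 = 8 → [3, 8, 9, 4, 2, 5, 8]
j=2: items[2] = 9+8 = 17 → [3, 8, 17, 4, 2, 5, 8]
j=3: items[3] = 4+17 = 21 → [3, 8, 17, 21, 2, 5, 8]
j=4: items[4] = 2+21 = 23 → [3, 8, 17, 21, 23, 5, 8]
j=5: items[5] = 5+23 = 28 → [3, 8, 17, 21, 23, 28, 8]
j=6: items[6] = 8+28 = 36 → [3, 8, 17, 21, 23, 28, 36]

36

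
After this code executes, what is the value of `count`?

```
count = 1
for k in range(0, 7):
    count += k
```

k=0: count = 1+0 = 1
k=1: count = 1+1 = 2
k=2: count = 2+2 = 4
k=3: count = 4+3 = 7
k=4: count = 7+4 = 11
k=5: count = 11+5 = 16
k=6: count = 16+6 = 22

22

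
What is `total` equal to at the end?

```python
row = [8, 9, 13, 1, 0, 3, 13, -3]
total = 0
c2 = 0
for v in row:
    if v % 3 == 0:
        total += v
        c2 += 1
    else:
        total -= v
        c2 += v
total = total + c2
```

v=8: not %3==0, total = 0-8 = -8; c2=8
v=9: %3==0, total = (-8)+9 = 1; c2=9
v=13: not %3==0, total = 1-13 = -12; c2=22
v=1: not %3==0, total = (-12)-1 = -13; c2=23
v=0: %3==0, total = (-13)+0 = -13; c2=24
v=3: %3==0, total = (-13)+3 = -10; c2=25
v=13: not %3==0, total = (-10)-13 = -23; c2=38
v=-3: %3==0, total = (-23)+(-3) = -26; c2=39
total+c2 = (-26)+39 = 13

13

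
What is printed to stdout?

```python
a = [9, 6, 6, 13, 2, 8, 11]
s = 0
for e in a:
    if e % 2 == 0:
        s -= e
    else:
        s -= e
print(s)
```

e=9: not even, s = 0-9 = -9
e=6: even, s = (-9)-6 = -15
e=6: even, s = (-15)-6 = -21
e=13: not even, s = (-21)-13 = -34
e=2: even, s = (-34)-2 = -36
e=8: even, s = (-36)-8 = -44
e=11: not even, s = (-44)-11 = -55

-55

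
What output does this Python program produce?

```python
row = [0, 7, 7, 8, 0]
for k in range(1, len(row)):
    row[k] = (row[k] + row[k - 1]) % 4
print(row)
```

k=1: row[1] = (7+0)%4 = 3 → [0, 3, 7, 8, 0]
k=2: row[2] = (7+3)%4 = 2 → [0, 3, 2, 8, 0]
k=3: row[3] = (8+2)%4 = 2 → [0, 3, 2, 2, 0]
k=4: row[4] = (0+2)%4 = 2 → [0, 3, 2, 2, 2]

[0, 3, 2, 2, 2]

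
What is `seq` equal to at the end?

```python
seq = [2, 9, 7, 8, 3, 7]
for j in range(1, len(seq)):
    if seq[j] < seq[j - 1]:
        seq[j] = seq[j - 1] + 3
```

j=1: 9>=2, unchanged → [2, 9, 7, 8, 3, 7]
j=2: 7<9, seq[2] = 9+3 = 12 → [2, 9, 12, 8, 3, 7]
j=3: 8<12, seq[3] = 12+3 = 15 → [2, 9, 12, 15, 3, 7]
j=4: 3<15, seq[4] = 15+3 = 18 → [2, 9, 12, 15, 18, 7]
j=5: 7<18, seq[5] = 18+3 = 21 → [2, 9, 12, 15, 18, 21]

[2, 9, 12, 15, 18, 21]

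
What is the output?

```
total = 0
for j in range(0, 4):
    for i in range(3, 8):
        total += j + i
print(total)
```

j=0,i=3: total = 0+3 = 3
j=0,i=4: total = 3+4 = 7
j=0,i=5: total = 7+5 = 12
j=0,i=6: total = 12+6 = 18
j=0,i=7: total = 18+7 = 25
j=1,i=3: total = 25+4 = 29
j=1,i=4: total = 29+5 = 34
j=1,i=5: total = 34+6 = 40
j=1,i=6: total = 40+7 = 47
j=1,i=7: total = 47+8 = 55
j=2,i=3: total = 55+5 = 60
j=2,i=4: total = 60+6 = 66
j=2,i=5: total = 66+7 = 73
j=2,i=6: total = 73+8 = 81
j=2,i=7: total = 81+9 = 90
j=3,i=3: total = 90+6 = 96
j=3,i=4: total = 96+7 = 103
j=3,i=5: total = 103+8 = 111
j=3,i=6: total = 111+9 = 120
j=3,i=7: total = 120+10 = 130

130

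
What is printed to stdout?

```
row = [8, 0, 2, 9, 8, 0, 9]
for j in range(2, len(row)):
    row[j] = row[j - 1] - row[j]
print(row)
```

j=2: row[2] = 0-2 = -2 → [8, 0, -2, 9, 8, 0, 9]
j=3: row[3] = (-2)-9 = -11 → [8, 0, -2, -11, 8, 0, 9]
j=4: row[4] = (-11)-8 = -19 → [8, 0, -2, -11, -19, 0, 9]
j=5: row[5] = (-19)-0 = -19 → [8, 0, -2, -11, -19, -19, 9]
j=6: row[6] = (-19)-9 = -28 → [8, 0, -2, -11, -19, -19, -28]

[8, 0, -2, -11, -19, -19, -28]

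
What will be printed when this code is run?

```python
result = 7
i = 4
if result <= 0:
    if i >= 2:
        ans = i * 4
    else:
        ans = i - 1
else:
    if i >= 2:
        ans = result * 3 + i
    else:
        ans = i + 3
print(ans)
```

result=7, i=4
result <= 0 is False; i >= 2 is True
→ ans = result * 3 + i = 25

25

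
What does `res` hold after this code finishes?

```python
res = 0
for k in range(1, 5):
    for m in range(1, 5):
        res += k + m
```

80

k=1,m=1: res = 0+2 = 2
k=1,m=2: res = 2+3 = 5
k=1,m=3: res = 5+4 = 9
k=1,m=4: res = 9+5 = 14
k=2,m=1: res = 14+3 = 17
k=2,m=2: res = 17+4 = 21
k=2,m=3: res = 21+5 = 26
k=2,m=4: res = 26+6 = 32
k=3,m=1: res = 32+4 = 36
k=3,m=2: res = 36+5 = 41
k=3,m=3: res = 41+6 = 47
k=3,m=4: res = 47+7 = 54
k=4,m=1: res = 54+5 = 59
k=4,m=2: res = 59+6 = 65
k=4,m=3: res = 65+7 = 72
k=4,m=4: res = 72+8 = 80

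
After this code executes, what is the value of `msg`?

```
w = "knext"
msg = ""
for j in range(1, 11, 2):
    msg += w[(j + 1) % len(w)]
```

j=1: add w[2]='e' → 'e'
j=3: add w[4]='t' → 'et'
j=5: add w[1]='n' → 'etn'
j=7: add w[3]='x' → 'etnx'
j=9: add w[0]='k' → 'etnxk'

'etnxk'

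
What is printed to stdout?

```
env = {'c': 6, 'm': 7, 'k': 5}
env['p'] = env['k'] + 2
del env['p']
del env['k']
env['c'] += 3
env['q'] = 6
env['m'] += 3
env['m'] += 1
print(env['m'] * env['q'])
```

env['p'] = env['k']+2 = 7 → {'c': 6, 'm': 7, 'k': 5, 'p': 7}
del 'p' → {'c': 6, 'm': 7, 'k': 5}
del 'k' → {'c': 6, 'm': 7}
env['c'] = 6+3 = 9 → {'c': 9, 'm': 7}
env['q'] = 6 → {'c': 9, 'm': 7, 'q': 6}
env['m'] = 7+3 = 10 → {'c': 9, 'm': 10, 'q': 6}
env['m'] = 10+1 = 11 → {'c': 9, 'm': 11, 'q': 6}
env['m']*env['q'] = 11*6 = 66

66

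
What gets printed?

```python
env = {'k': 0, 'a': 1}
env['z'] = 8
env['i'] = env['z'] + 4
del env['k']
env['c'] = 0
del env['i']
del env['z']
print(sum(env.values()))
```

env['z'] = 8 → {'k': 0, 'a': 1, 'z': 8}
env['i'] = env['z']+4 = 12 → {'k': 0, 'a': 1, 'z': 8, 'i': 12}
del 'k' → {'a': 1, 'z': 8, 'i': 12}
env['c'] = 0 → {'a': 1, 'z': 8, 'i': 12, 'c': 0}
del 'i' → {'a': 1, 'z': 8, 'c': 0}
del 'z' → {'a': 1, 'c': 0}
sum of values = 1

1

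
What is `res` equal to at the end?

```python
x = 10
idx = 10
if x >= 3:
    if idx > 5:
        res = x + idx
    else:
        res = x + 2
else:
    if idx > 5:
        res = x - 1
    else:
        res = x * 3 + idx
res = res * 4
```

x=10, idx=10
x >= 3 is True; idx > 5 is True
→ res = x + idx = 20
res = 20*4 = 80

80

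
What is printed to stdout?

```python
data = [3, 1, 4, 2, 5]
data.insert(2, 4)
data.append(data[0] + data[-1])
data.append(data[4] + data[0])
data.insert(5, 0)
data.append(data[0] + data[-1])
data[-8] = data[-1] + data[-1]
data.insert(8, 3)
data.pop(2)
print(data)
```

[3, 1, 4, 2, 0, 5, 8, 3, 5, 8]

insert 4 at 2 → [3, 1, 4, 4, 2, 5]
append data[0]+data[-1] = 3+5 = 8 → [3, 1, 4, 4, 2, 5, 8]
append data[4]+data[0] = 2+3 = 5 → [3, 1, 4, 4, 2, 5, 8, 5]
insert 0 at 5 → [3, 1, 4, 4, 2, 0, 5, 8, 5]
append data[0]+data[-1] = 3+5 = 8 → [3, 1, 4, 4, 2, 0, 5, 8, 5, 8]
data[-8] = data[-1]+data[-1] = 8+8 = 16 → [3, 1, 16, 4, 2, 0, 5, 8, 5, 8]
insert 3 at 8 → [3, 1, 16, 4, 2, 0, 5, 8, 3, 5, 8]
pop(2) removes 16 → [3, 1, 4, 2, 0, 5, 8, 3, 5, 8]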